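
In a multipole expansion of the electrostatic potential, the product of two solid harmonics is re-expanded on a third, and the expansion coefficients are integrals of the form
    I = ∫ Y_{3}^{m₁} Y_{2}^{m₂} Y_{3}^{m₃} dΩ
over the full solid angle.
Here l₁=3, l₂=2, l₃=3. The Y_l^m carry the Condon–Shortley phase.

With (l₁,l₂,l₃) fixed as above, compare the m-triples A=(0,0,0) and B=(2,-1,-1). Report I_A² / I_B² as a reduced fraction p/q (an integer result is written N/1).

Shared (l₁,l₂,l₃)=(3,2,3): N and (l;000)² cancel in I_A²/I_B².
A: Δ = 2!·4!·2!/9! = 1/3780; Racah Σ t=0..2: t=0:+1/24 t=1:−1/4 t=2:+1/24 = -1/6; ⇒ 3j(3 2 3; 0 0 0)² = 4/105, sgn +1
B: Δ = 2!·4!·2!/9! = 1/3780; Racah Σ t=0..1: t=0:+1/12 t=1:−1/48 = 1/16; ⇒ 3j(3 2 3; 2 -1 -1)² = 1/28, sgn +1
I_A²/I_B² = (4/105)/(1/28) = 16/15

16/15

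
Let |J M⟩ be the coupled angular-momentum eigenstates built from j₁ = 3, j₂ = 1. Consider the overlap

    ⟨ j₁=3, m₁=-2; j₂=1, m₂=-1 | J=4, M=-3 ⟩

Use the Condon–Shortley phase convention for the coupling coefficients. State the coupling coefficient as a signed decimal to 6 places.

j₁+j₂−J=0  J+j₁−j₂=6  J−j₁+j₂=2  j₁+j₂+J+1=9
(j₁±m₁, j₂±m₂, J±M) = (1,5,0,2,1,7)
P² = 43200
sum k=0..0:
  [0] +1/240 = 1/240
S = 1/240
C² = P²·S² = 3/4 ; C = +0.866025

+0.866025  (= +√(3/4))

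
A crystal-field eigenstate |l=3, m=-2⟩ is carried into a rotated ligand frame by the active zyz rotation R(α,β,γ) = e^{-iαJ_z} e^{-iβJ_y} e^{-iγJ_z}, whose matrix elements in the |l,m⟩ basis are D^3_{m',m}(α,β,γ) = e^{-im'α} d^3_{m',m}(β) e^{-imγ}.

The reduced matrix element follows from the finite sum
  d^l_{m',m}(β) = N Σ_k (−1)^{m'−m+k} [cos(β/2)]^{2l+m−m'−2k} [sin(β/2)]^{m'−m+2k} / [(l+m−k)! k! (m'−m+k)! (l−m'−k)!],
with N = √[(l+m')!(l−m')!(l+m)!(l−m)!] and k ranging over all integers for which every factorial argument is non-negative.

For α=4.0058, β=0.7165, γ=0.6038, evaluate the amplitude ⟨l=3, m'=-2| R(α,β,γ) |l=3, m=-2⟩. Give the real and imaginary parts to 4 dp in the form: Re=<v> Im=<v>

Re=-0.1975 Im=0.0412

D^3_{-2,-2}(4.0058,0.7165,0.6038) = e^{-i·-2·4.0058}·d^3_{-2,-2}(0.7165)·e^{-i·-2·0.6038}. Compute d first:
Half-angle: c=0.936512, s=0.350636. N=√(1·120·1·120)=120.000000
Admissible k: 0..1 (factorial args all ≥0)
  k=0: (−1)^0·120.0000/(120)·0.9365^6·0.3506^0 = +0.674652
  k=1: (−1)^1·120.0000/(24)·0.9365^4·0.3506^2 = -0.472864
d^3_{-2,-2}(0.7165) = +0.674652 -0.472864 = +0.201788
Attach z-rotation phases: D = e^{-i(-2)(4.0058)}·(+0.201788)·e^{-i(-2)(0.6038)} = -0.197539+0.041192i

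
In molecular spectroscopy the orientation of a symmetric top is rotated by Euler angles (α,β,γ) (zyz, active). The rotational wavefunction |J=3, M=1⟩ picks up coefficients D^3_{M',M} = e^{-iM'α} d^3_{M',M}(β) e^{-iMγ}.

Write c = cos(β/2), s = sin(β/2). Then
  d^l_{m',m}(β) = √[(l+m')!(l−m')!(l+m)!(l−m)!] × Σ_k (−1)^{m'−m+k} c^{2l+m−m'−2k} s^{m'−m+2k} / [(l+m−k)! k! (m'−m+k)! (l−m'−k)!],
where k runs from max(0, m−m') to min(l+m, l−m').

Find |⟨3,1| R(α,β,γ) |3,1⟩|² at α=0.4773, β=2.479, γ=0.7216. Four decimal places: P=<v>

P=0.1838

D^3_{1,1}(0.4773,2.4790,0.7216) = e^{-i·1·0.4773}·d^3_{1,1}(2.4790)·e^{-i·1·0.7216}. Compute d first:
c=cos(2.479000/2)=0.325269, s=sin(2.479000/2)=0.945621; N=√[24·2·24·2]=48.000000
Admissible k: 0..2 (factorial args all ≥0)
  k=0: (−1)^0·48.0000/(48)·0.3253^6·0.9456^0 = +0.001184
  k=1: (−1)^1·48.0000/(6)·0.3253^4·0.9456^2 = -0.080075
  k=2: (−1)^2·48.0000/(8)·0.3253^2·0.9456^4 = +0.507582
d^3_{1,1}(2.4790) = +0.001184 -0.080075 +0.507582 = +0.428692
|D^3_{1,1}|² = |d^3_{1,1}(β)|² = (+0.428692)² = 0.183776 (the z-rotation phases have unit modulus)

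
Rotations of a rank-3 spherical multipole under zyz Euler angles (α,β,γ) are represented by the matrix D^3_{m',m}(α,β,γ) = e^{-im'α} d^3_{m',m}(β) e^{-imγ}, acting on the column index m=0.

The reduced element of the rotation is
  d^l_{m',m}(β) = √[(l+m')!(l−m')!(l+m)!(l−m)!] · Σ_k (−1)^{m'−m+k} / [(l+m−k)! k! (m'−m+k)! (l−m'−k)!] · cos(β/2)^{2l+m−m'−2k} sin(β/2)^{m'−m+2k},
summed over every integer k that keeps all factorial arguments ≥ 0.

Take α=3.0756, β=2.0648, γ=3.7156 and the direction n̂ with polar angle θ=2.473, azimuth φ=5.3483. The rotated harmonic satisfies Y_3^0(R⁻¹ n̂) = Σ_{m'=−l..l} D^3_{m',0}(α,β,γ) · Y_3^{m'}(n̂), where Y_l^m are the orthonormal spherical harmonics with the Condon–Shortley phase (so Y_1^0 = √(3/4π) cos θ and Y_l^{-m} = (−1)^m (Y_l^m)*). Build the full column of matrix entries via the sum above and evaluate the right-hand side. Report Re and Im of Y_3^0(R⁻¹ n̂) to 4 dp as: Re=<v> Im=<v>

Re=-0.0220 Im=0.0000

Need the full column D^3_{m',0} for m'=−3..3 at α=3.0756, β=2.0648, γ=3.7156.
cos(β/2)=0.512760, sin(β/2)=0.858532
d^3_{-3,0}: single k=3 term ⇒ +0.381528;  D = -0.374076+0.075042i
d^3_{-2,0}: k∈[2..3] ⇒ +0.279081 -0.782375 = -0.503294;  D = -0.498917+0.066235i
d^3_{-1,0}: k∈[1..3] ⇒ +0.105419 -0.886591 +0.828490 = +0.047317;  D = -0.047214+0.003120i
d^3_{0,0}: k∈[0..3] ⇒ +0.018175 -0.458576 +1.285573 -0.400442 = +0.444730;  D = +0.444730+0.000000i
d^3_{1,0}: k∈[0..2] ⇒ -0.105419 +0.886591 -0.828490 = -0.047317;  D = +0.047214+0.003120i
d^3_{2,0}: k∈[0..1] ⇒ +0.279081 -0.782375 = -0.503294;  D = -0.498917-0.066235i
d^3_{3,0}: single k=0 term ⇒ -0.381528;  D = +0.374076+0.075042i
Y_3^{m'}(θ=2.473,φ=5.3483) and Σ D·Y over m':
  (-0.3741+0.0750i)·(-0.0938+0.0329i)  (-0.4989+0.0662i)·(+0.0908-0.2945i)  (-0.0472+0.0031i)·(+0.2473+0.3350i)  (+0.4447+0.0000i)·(-0.0231+0.0000i)  (+0.0472+0.0031i)·(-0.2473+0.3350i)  (-0.4989-0.0662i)·(+0.0908+0.2945i)  (+0.3741+0.0750i)·(+0.0938+0.0329i)
Y_3^0(R⁻¹ n̂) = -0.022016+0.000000i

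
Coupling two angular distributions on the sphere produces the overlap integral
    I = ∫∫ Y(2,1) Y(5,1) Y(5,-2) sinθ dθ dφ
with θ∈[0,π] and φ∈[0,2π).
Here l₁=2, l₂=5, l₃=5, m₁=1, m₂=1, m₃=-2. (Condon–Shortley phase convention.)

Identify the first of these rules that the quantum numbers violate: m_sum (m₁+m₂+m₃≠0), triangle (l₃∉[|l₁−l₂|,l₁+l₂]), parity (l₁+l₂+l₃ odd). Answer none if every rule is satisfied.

m₁+m₂+m₃ = 1 + 1 − 2 = 0  ✓
triangle: |2−5|=3 ≤ l₃=5 ≤ 2+5=7  ✓
parity: l₁+l₂+l₃ = 12 is even  ✓

none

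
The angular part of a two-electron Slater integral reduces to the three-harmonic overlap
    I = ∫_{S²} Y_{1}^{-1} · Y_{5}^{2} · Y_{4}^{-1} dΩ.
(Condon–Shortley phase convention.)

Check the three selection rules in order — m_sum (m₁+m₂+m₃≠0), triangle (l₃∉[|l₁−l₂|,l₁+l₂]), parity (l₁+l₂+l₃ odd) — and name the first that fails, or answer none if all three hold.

m₁+m₂+m₃ = -1 + 2 − 1 = 0  ✓
triangle: |1−5|=4 ≤ l₃=4 ≤ 1+5=6  ✓
parity: l₁+l₂+l₃ = 10 is even  ✓

none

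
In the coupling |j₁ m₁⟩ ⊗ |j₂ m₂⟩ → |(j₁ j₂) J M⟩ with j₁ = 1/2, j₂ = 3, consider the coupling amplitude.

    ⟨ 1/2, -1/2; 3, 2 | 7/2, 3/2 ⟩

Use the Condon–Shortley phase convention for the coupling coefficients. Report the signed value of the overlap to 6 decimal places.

j₁+j₂−J=0  J+j₁−j₂=1  J−j₁+j₂=6  j₁+j₂+J+1=8
(j₁±m₁, j₂±m₂, J±M) = (0,1,5,1,5,2)
P² = 28800/7
sum k=0..0:
  [0] +1/120 = 1/120
S = 1/120
C² = P²·S² = 2/7 ; C = +0.534522

+√(2/7) ≈ +0.534522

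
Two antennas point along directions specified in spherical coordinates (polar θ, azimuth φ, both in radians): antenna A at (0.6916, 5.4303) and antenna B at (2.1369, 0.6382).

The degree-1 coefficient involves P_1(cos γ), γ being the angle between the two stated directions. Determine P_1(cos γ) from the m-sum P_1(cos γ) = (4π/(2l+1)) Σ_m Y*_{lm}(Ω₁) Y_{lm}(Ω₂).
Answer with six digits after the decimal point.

-0.370248

Expand P_1 via completeness: Σ_{m} conj(Y_{1,m}) at Ω₁ times Y_{1,m} at Ω₂ —
  m=-1: (+0.144946-0.165960i) × (+0.234201-0.173719i) = +0.005116-0.064048i  (running Σ = +0.005116-0.064048i)
  m=0: (+0.376335-0.000000i) × (-0.262061+0.000000i) = -0.098623+0.000000i  (running Σ = -0.093506-0.064048i)
  m=1: (-0.144946-0.165960i) × (-0.234201-0.173719i) = +0.005116+0.064048i  (running Σ = -0.088390+0.000000i)
Σ over m = -0.088390+0.000000i; ×(4π/3) → -0.370248+0.000000i. Real part: -0.370248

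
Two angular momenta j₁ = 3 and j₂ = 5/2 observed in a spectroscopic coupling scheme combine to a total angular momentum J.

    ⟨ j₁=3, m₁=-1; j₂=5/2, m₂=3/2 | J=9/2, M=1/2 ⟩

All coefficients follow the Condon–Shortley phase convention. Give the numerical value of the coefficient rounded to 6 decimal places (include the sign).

j₁+j₂−J=1  J+j₁−j₂=5  J−j₁+j₂=4  j₁+j₂+J+1=11
(j₁±m₁, j₂±m₂, J±M) = (2,4,4,1,5,4)
P² = 184320/77
sum k=0..1:
  [0] +1/576 = 1/576
  [1] −1/72 = -1/72
S = -7/576
C² = P²·S² = 35/99 ; C = -0.594588

-0.594588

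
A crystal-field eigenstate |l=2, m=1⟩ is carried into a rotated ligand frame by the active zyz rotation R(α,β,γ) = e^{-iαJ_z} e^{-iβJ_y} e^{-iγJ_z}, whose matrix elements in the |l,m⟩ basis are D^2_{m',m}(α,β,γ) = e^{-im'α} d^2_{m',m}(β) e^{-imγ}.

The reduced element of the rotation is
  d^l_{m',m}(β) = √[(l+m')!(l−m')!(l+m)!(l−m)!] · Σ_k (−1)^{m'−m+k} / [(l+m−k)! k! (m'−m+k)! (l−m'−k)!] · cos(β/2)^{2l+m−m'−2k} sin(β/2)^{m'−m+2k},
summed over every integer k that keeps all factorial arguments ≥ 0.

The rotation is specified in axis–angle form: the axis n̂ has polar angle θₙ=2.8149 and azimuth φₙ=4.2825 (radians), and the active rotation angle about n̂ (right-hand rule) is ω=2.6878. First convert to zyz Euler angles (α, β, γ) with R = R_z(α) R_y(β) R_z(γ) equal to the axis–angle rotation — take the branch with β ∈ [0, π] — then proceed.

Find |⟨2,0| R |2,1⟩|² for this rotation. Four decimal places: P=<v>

P=0.3425

Axis–angle → zyz. n̂ = (sinθₙcosφₙ, sinθₙsinφₙ, cosθₙ) = (-0.133747, -0.291713, -0.947109), ω = 2.6878.
R = I cosω + sinω [n̂]ₓ + (1−cosω) n̂n̂ᵀ gives
  R = [-0.864825, +0.489274, +0.112644; -0.341109, -0.737210, +0.583237; +0.368405, +0.465974, +0.804453]
β = atan2(√(R₁₃²+R₂₃²), R₃₃) = 0.636041; α = atan2(R₂₃, R₁₃) mod 2π = 1.380009; γ = atan2(R₃₂, −R₃₁) mod 2π = 2.239787
D^2_{0,1}(1.3800,0.6360,2.2398) = e^{-i·0·1.3800}·d^2_{0,1}(0.6360)·e^{-i·1·2.2398}. Compute d first:
Half-angle: c=0.949856, s=0.312687. N=√(2·2·6·1)=4.898979
k∈{1,2} keeps every argument non-negative
  k=1: (−1)^0·4.8990/(2)·0.9499^3·0.3127^1 = +0.656386
  k=2: (−1)^1·4.8990/(2)·0.9499^1·0.3127^3 = -0.071132
d^2_{0,1}(0.6360) = +0.656386 -0.071132 = +0.585254
|D^2_{0,1}|² = |d^2_{0,1}(β)|² = (+0.585254)² = 0.342522 (the z-rotation phases have unit modulus)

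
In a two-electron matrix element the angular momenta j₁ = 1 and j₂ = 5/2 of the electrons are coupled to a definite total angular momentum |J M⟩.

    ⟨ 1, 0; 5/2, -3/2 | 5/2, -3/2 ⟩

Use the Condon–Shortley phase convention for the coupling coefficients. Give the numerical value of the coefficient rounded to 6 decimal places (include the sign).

+√(9/35) = +0.507093

j₁+j₂−J=1  J+j₁−j₂=1  J−j₁+j₂=4  j₁+j₂+J+1=7
(j₁±m₁, j₂±m₂, J±M) = (1,1,1,4,1,4)
P² = 576/35
sum k=0..1:
  [0] +1/6 = 1/6
  [1] −1/24 = -1/24
S = 1/8
C² = P²·S² = 9/35 ; C = +0.507093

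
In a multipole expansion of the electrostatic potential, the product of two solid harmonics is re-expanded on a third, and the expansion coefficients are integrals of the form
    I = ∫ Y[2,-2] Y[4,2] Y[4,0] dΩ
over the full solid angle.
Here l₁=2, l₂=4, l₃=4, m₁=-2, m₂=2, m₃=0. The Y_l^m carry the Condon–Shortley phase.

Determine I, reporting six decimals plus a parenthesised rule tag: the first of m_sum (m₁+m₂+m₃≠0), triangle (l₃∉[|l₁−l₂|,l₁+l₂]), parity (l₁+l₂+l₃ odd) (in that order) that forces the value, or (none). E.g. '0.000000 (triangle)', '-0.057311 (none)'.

Checks pass: Σm=0; 10 even; l₃=4∈[2,6].
(2·2+1)(2·4+1)(2·4+1) = 405
Δ: 2! 2! 6! / 11! → 1/13860
sum: t=0:+1/192 t=1:−1/36 t=2:+1/192 = -5/288
3j²(2 4 4; 0 0 0) = Δ·Π!·Σ² = 20/693  (sign -1)
sum: t=2:+1/192 = 1/192
3j²(2 4 4; -2 2 0) = Δ·Π!·Σ² = 3/77  (sign +1)
combine: 4πI² = 405·20/693·3/77 = 2700/5929
take √, sign -1: I = -0.19036462
No selection rule forces the value: the integral is nonzero (none).

-0.190365 (none)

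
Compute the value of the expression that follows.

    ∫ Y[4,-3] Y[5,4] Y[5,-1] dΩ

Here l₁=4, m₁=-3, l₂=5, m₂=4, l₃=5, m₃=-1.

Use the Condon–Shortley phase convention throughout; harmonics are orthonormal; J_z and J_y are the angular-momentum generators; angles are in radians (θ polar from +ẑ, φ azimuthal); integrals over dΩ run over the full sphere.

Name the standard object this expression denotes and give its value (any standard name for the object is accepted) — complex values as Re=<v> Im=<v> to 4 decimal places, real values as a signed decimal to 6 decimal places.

This is a Gaunt coefficient — the integral of a triple product of spherical harmonics over the sphere.
Rules hold: Σm=0, L=14 even, 1≤5≤9.
N = 9·11·11 = 1089
Δ = 4!·4!·6!/15! = 1/3153150
Racah Σ t=0..4: t=0:+1/69120 t=1:−1/1728 t=2:+1/576 t=3:−1/1728 t=4:+1/69120 = 7/11520
⇒ 3j(4 5 5; 0 0 0)² = 2/143, sgn -1
Racah Σ t=3..4: t=3:−1/103680 t=4:+1/17280 = 1/20736
⇒ 3j(4 5 5; -3 4 -1)² = 10/429, sgn +1
4πI² = N·(3j₀)²·(3jₘ)² = 60/169
I = -1·√(0.35503/4π) = -0.16808437

Gaunt coefficient, -0.168084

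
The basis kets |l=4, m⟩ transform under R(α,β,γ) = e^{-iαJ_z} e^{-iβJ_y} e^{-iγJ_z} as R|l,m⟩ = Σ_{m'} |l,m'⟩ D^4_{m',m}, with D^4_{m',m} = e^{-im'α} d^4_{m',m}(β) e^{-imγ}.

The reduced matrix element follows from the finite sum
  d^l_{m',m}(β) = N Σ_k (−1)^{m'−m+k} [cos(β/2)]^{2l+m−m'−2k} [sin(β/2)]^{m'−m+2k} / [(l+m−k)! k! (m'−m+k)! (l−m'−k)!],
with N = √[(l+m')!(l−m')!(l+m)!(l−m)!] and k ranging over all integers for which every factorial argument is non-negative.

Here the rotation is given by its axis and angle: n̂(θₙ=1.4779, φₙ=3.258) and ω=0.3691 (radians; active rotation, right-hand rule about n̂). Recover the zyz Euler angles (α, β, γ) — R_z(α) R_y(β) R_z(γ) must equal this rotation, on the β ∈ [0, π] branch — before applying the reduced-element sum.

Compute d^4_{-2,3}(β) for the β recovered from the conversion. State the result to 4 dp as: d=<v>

Axis–angle → zyz. n̂ = (sinθₙcosφₙ, sinθₙsinφₙ, cosθₙ) = (-0.988950, -0.115644, +0.092763), ω = 0.3691.
R = I cosω + sinω [n̂]ₓ + (1−cosω) n̂n̂ᵀ gives
  R = [+0.998520, -0.025764, -0.047900; +0.041169, +0.933553, +0.356067; +0.035543, -0.357512, +0.933232]
β = atan2(√(R₁₃²+R₂₃²), R₃₃) = 0.367490; α = atan2(R₂₃, R₁₃) mod 2π = 1.704518; γ = atan2(R₃₂, −R₃₁) mod 2π = 4.613296
d^4_{-2,3}(β=0.3675) via the finite sum:
With c≡cos(β/2)=0.983166 and s≡sin(β/2)=0.182713, N=[2·720·5040·1]^{1/2}=2693.993318
Admissible k: 5..6 (factorial args all ≥0)
  k=5: (−1)^0·2693.9933/(240)·0.9832^3·0.1827^5 = +0.002172
  k=6: (−1)^1·2693.9933/(720)·0.9832^1·0.1827^7 = -0.000025
d^4_{-2,3}(0.3675) = +0.002172 -0.000025 = +0.002147

d=0.0021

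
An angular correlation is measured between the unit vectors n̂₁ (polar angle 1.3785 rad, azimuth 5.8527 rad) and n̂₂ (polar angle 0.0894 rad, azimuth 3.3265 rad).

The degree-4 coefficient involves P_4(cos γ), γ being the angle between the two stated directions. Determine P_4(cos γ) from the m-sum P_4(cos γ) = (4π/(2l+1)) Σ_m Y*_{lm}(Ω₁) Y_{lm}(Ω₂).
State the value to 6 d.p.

0.322953

Summing Y*_{l m}(θ₁,φ₁)·Y_{l m}(θ₂,φ₂) over m ∈ [−4, 4]; prefactor 4π/(2·4+1) = 1.396263:
  m=-4: (-0.061854, -0.406113) × (0.000021, -0.000019) = (-0.000009, -0.000007)  (running Σ = (-0.000009, -0.000007))
  m=-3: (0.062375, -0.217457) × (-0.000754, 0.000467) = (0.000055, 0.000193)  (running Σ = (0.000046, 0.000186))
  m=-2: (-0.156344, 0.181959) × (0.014779, -0.005729) = (-0.001268, 0.003585)  (running Σ = (-0.001223, 0.003771))
  m=-1: (-0.221330, 0.101637) × (-0.163100, 0.030507) = (0.032998, -0.023329)  (running Σ = (0.031776, -0.019558))
  m=0: (0.206383, -0.000000) × (0.812791, 0.000000) = (0.167747, 0.000000)  (running Σ = (0.199522, -0.019558))
  m=1: (0.221330, 0.101637) × (0.163100, 0.030507) = (0.032998, 0.023329)  (running Σ = (0.232521, 0.003771))
  m=2: (-0.156344, -0.181959) × (0.014779, 0.005729) = (-0.001268, -0.003585)  (running Σ = (0.231253, 0.000186))
  m=3: (-0.062375, -0.217457) × (0.000754, 0.000467) = (0.000055, -0.000193)  (running Σ = (0.231307, -0.000007))
  m=4: (-0.061854, 0.406113) × (0.000021, 0.000019) = (-0.000009, 0.000007)  (running Σ = (0.231298, 0.000000))
Accumulated sum (0.231298, 0.000000); after 4π/(2l+1) scaling, (0.322953, 0.000000) ⇒ P_4 = 0.322953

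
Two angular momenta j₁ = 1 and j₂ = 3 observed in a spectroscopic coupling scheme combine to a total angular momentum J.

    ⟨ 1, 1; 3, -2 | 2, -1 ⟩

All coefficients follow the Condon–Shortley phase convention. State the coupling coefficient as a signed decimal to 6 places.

+√(10/21) = +0.690066

triangle: 2!·0!·4!/7! = 48/5040
(j±m)!: 2!·0!·1!·5!·1!·3! = 1440
prefactor² = (2J+1)·Δ·N² = 480/7
  k=0: +1/(0!·2!·0!·1!·0!·3!) = 1/12
Σ = 1/12  ⇒  CG² = 480/7·(1/12)² = 10/21
CG = +√(10/21) = +0.690066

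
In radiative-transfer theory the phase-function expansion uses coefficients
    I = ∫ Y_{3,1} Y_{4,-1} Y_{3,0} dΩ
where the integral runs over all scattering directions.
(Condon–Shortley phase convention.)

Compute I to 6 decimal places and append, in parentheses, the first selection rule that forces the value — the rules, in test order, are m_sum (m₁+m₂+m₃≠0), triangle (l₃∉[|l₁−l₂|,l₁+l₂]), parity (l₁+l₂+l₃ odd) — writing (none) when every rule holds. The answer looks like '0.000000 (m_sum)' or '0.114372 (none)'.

m-sum 0 ✓  L=10 even ✓  1≤3≤7 ✓
Π(2lᵢ+1) = 7×9×7 = 441
triangle coeff Δ(3,4,3) = 1/34650
Σ_t [1,3]: t=1:−1/72 t=2:+1/16 t=3:−1/72 = 5/144
(3j)²=2/77 [(3 4 3; 0 0 0)], sign=-1
Σ_t [0,2]: t=0:+1/288 t=1:−1/24 t=2:+1/48 = -5/288
(3j)²=5/462 [(3 4 3; 1 -1 0)], sign=+1
⇒ 4πI² = 15/121
I = (-1)√(15/121/(4π)) = -0.09932258
No selection rule forces the value: the integral is nonzero (none).

-0.099323 (none)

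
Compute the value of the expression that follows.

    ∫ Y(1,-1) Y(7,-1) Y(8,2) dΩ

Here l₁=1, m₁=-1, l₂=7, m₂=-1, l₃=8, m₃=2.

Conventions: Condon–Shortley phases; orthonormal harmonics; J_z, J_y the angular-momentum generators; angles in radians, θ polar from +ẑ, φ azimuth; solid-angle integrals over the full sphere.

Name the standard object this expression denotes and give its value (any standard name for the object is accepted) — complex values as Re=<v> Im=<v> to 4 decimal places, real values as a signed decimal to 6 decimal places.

Gaunt coefficient, +0.205254

This is a Gaunt coefficient — the integral of a triple product of spherical harmonics over the sphere.
Checks pass: Σm=0; 16 even; l₃=8∈[6,8].
(2·1+1)(2·7+1)(2·8+1) = 765
Δ: 0! 2! 14! / 17! → 1/2040
sum: t=0:+1/25401600 = 1/25401600
3j²(1 7 8; 0 0 0) = Δ·Π!·Σ² = 8/255  (sign +1)
sum: t=0:+1/58060800 = 1/58060800
3j²(1 7 8; -1 -1 2) = Δ·Π!·Σ² = 3/136  (sign +1)
combine: 4πI² = 765·8/255·3/136 = 9/17
take √, sign +1: I = 0.20525411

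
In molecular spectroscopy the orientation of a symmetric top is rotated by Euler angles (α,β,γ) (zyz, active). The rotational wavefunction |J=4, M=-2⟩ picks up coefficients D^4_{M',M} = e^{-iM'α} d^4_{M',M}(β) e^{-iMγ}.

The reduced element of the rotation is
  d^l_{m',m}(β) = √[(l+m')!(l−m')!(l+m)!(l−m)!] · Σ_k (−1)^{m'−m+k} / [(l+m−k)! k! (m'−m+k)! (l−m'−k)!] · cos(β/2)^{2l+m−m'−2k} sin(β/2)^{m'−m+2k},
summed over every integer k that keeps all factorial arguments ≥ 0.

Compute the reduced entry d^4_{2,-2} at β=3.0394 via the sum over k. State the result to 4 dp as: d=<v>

d=0.9586

d^4_{2,-2}(β=3.0394) via the finite sum:
Half-angle: c=0.051074, s=0.998695. N=√(720·2·2·720)=1440.000000
Admissible k: 0..2 (factorial args all ≥0)
  k=0: (−1)^4·1440.0000/(96)·0.0511^4·0.9987^4 = +0.000102
  k=1: (−1)^5·1440.0000/(120)·0.0511^2·0.9987^6 = -0.031058
  k=2: (−1)^6·1440.0000/(1440)·0.0511^0·0.9987^8 = +0.989607
d^4_{2,-2}(3.0394) = +0.000102 -0.031058 +0.989607 = +0.958650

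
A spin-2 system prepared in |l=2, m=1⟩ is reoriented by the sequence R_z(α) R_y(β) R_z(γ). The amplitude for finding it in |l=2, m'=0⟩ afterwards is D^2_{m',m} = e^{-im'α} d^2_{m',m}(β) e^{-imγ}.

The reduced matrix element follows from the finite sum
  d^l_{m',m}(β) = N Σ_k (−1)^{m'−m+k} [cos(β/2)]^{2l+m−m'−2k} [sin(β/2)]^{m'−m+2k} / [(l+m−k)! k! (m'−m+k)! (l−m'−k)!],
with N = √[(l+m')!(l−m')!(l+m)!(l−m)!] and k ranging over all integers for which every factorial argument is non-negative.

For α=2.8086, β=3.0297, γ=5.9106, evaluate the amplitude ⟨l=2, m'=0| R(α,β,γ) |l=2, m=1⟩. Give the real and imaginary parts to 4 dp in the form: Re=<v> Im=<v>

Split into d^2_{0,1}(β=3.0297) × two z-phases.
c=cos(3.029700/2)=0.055917, s=sin(3.029700/2)=0.998435; N=√[2·2·6·1]=4.898979
The bounds max(0,m−m')=1 and min(l+m,l−m')=2 give 2 terms
  k=1: (−1)^0·4.8990/(2)·0.0559^3·0.9984^1 = +0.000428
  k=2: (−1)^1·4.8990/(2)·0.0559^1·0.9984^3 = -0.136327
d^2_{0,1}(3.0297) = +0.000428 -0.136327 = -0.135899
D = (+1.000000+0.000000i)·(-0.135899)·(+0.931389+0.364025i) = -0.126575-0.049471i

Re=-0.1266 Im=-0.0495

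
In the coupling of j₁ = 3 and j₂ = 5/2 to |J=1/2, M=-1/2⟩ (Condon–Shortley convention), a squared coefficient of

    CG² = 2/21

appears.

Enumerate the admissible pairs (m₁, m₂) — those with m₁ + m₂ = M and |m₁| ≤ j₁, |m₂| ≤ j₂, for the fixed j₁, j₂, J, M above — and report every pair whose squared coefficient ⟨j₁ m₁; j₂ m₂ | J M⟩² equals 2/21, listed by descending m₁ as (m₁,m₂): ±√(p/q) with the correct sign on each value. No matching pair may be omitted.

Admissible pairs with m₁+m₂ = M = -1/2: (-3,5/2), (-2,3/2), (-1,1/2), (0,-1/2), (1,-3/2), (2,-5/2)
  (m₁,m₂)=(2,-5/2): CG² = 1/21, CG = +√(1/21)
  (m₁,m₂)=(1,-3/2): CG² = 2/21, CG = −√(2/21)   ← matches the target
  (m₁,m₂)=(0,-1/2): CG² = 1/7, CG = +√(1/7)
  (m₁,m₂)=(-1,1/2): CG² = 4/21, CG = −√(4/21)
  (m₁,m₂)=(-2,3/2): CG² = 5/21, CG = +√(5/21)
  (m₁,m₂)=(-3,5/2): CG² = 2/7, CG = −√(2/7)
Pairs with CG² = 2/21: (1,-3/2): −√(2/21)

(1,-3/2): −√(2/21)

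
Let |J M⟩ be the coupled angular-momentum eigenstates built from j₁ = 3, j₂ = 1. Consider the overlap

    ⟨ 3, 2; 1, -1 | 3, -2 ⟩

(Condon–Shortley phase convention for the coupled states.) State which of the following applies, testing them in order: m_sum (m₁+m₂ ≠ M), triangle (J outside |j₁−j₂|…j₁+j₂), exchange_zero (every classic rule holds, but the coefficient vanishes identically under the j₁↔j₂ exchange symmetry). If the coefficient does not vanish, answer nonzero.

m-sum: m₁+m₂ = 2+(-1) = 1, M = -2  ✗ ⇒ coefficient is 0

m_sum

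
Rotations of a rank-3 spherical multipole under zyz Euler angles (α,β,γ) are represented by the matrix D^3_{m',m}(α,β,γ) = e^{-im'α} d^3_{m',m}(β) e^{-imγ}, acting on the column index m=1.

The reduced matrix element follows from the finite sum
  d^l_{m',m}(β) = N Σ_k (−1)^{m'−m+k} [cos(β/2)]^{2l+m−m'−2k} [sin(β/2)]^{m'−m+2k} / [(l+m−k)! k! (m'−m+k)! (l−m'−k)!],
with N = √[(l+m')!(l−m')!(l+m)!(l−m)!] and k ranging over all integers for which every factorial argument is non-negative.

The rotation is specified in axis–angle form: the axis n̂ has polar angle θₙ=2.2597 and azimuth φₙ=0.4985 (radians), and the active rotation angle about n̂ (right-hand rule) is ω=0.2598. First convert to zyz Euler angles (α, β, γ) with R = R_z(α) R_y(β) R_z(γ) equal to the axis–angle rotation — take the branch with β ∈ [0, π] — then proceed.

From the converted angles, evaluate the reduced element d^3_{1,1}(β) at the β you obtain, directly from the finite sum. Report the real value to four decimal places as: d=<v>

Axis–angle → zyz. n̂ = (sinθₙcosφₙ, sinθₙsinφₙ, cosθₙ) = (+0.677998, +0.369073, -0.635691), ω = 0.2598.
R = I cosω + sinω [n̂]ₓ + (1−cosω) n̂n̂ᵀ gives
  R = [+0.981868, +0.171698, +0.080346; -0.154904, +0.971013, -0.182043; -0.109274, +0.166296, +0.980003]
β = atan2(√(R₁₃²+R₂₃²), R₃₃) = 0.200322; α = atan2(R₂₃, R₁₃) mod 2π = 5.128035; γ = atan2(R₃₂, −R₃₁) mod 2π = 0.989443
d^3_{1,1}(β=0.2003) via the finite sum:
Half-angle: c=0.994988, s=0.099994. N=√(24·2·24·2)=48.000000
The bounds max(0,m−m')=0 and min(l+m,l−m')=2 give 3 terms
  k=0: (−1)^0·48.0000/(48)·0.9950^6·0.1000^0 = +0.970303
  k=1: (−1)^1·48.0000/(6)·0.9950^4·0.1000^2 = -0.078398
  k=2: (−1)^2·48.0000/(8)·0.9950^2·0.1000^4 = +0.000594
d^3_{1,1}(0.2003) = +0.970303 -0.078398 +0.000594 = +0.892498

d=0.8925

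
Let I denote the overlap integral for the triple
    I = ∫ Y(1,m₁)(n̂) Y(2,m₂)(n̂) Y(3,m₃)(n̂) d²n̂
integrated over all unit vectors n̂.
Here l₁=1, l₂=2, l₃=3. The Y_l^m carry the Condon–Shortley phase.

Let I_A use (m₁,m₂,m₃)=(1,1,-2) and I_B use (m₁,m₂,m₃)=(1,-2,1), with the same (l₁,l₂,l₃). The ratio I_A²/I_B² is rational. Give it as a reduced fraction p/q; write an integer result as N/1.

l's match ⇒ only the (l;m) 3-j factors differ between A and B.
A: triangle coeff Δ(1,2,3) = 1/105; Σ_t [0,0]: t=0:+1/12 = 1/12; (3j)²=2/21 [(1 2 3; 1 1 -2)], sign=-1
B: triangle coeff Δ(1,2,3) = 1/105; Σ_t [0,0]: t=0:+1/48 = 1/48; (3j)²=1/105 [(1 2 3; 1 -2 1)], sign=+1
I_A²/I_B² = (2/21)/(1/105) = 10/1

10/1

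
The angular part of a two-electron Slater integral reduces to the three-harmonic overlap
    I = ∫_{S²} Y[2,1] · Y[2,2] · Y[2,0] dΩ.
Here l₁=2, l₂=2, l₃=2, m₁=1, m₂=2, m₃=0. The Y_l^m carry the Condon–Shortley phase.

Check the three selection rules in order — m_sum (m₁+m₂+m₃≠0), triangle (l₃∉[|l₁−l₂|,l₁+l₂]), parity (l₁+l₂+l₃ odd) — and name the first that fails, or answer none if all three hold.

azimuthal sum: 1 + 2 + 0 = 3  ✗
0 ≤ 2 ≤ 4 (triangle on l)
L = 2 + 2 + 2 = 6 (even)

m_sum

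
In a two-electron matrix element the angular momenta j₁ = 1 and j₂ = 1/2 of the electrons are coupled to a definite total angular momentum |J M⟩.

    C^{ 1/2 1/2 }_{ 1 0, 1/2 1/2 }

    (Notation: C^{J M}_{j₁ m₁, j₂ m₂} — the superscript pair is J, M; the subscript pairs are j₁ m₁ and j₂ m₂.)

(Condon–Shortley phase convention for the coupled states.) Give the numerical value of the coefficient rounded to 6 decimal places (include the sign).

√[2·1!1!0!/3! · 1!1!1!0!1!0!] = √(1/3)
  +(−1)^1/∏(1,0,0,0,1,0)! = -1  (running -1)
⟨..|..⟩ = √(1/3)·(-1) = -0.577350

-0.577350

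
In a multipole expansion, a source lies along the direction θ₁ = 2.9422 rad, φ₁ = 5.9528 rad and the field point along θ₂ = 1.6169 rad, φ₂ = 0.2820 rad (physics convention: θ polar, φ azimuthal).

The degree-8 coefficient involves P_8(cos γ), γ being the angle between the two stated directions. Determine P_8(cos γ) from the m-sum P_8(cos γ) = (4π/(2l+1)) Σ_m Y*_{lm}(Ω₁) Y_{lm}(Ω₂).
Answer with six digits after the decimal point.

Expand P_8 via completeness: Σ_{m} conj(Y_{8,m}) at Ω₁ times Y_{8,m} at Ω₂ —
  m=-8: (-0.00000 - 0.00000j) × (-0.32342 - 0.39571j) = 0.00000 + 0.00000j  (running Σ = 0.00000 + 0.00000j)
  m=-7: (0.00002 + 0.00002j) × (0.03701 + 0.08675j) = -0.00000 + 0.00000j  (running Σ = -0.00000 + 0.00000j)
  m=-6: (-0.00012 - 0.00028j) × (0.04378 + 0.35945j) = 0.00010 - 0.00006j  (running Σ = 0.00009 - 0.00005j)
  m=-5: (0.00022 + 0.00276j) × (0.01771 - 0.10922j) = 0.00031 + 0.00002j  (running Σ = 0.00040 - 0.00003j)
  m=-4: (0.00463 - 0.01818j) × (0.13640 - 0.28765j) = -0.00460 - 0.00381j  (running Σ = -0.00420 - 0.00384j)
  m=-3: (-0.05109 + 0.07804j) × (-0.07835 + 0.08847j) = -0.00290 - 0.01063j  (running Σ = -0.00710 - 0.01447j)
  m=-2: (0.25504 - 0.19825j) × (-0.25312 + 0.16011j) = -0.03281 + 0.09102j  (running Σ = -0.03991 + 0.07654j)
  m=-1: (-0.63724 + 0.21854j) × (0.11656 - 0.03377j) = -0.06690 + 0.04699j  (running Σ = -0.10681 + 0.12354j)
  m=0: (0.46726 + 0.00000j) × (0.29400 + 0.00000j) = 0.13737 + 0.00000j  (running Σ = 0.03056 + 0.12354j)
  m=1: (0.63724 + 0.21854j) × (-0.11656 - 0.03377j) = -0.06690 - 0.04699j  (running Σ = -0.03633 + 0.07654j)
  m=2: (0.25504 + 0.19825j) × (-0.25312 - 0.16011j) = -0.03281 - 0.09102j  (running Σ = -0.06915 - 0.01447j)
  m=3: (0.05109 + 0.07804j) × (0.07835 + 0.08847j) = -0.00290 + 0.01063j  (running Σ = -0.07205 - 0.00384j)
  m=4: (0.00463 + 0.01818j) × (0.13640 + 0.28765j) = -0.00460 + 0.00381j  (running Σ = -0.07664 - 0.00003j)
  m=5: (-0.00022 + 0.00276j) × (-0.01771 - 0.10922j) = 0.00031 - 0.00002j  (running Σ = -0.07634 - 0.00005j)
  m=6: (-0.00012 + 0.00028j) × (0.04378 - 0.35945j) = 0.00010 + 0.00006j  (running Σ = -0.07624 + 0.00000j)
  m=7: (-0.00002 + 0.00002j) × (-0.03701 + 0.08675j) = -0.00000 - 0.00000j  (running Σ = -0.07624 + 0.00000j)
  m=8: (-0.00000 + 0.00000j) × (-0.32342 + 0.39571j) = 0.00000 - 0.00000j  (running Σ = -0.07624 - 0.00000j)
Σ over m = -0.07624 - 0.00000j; ×(4π/17) → -0.05636 - 0.00000j. Real part: -0.056360

-0.056360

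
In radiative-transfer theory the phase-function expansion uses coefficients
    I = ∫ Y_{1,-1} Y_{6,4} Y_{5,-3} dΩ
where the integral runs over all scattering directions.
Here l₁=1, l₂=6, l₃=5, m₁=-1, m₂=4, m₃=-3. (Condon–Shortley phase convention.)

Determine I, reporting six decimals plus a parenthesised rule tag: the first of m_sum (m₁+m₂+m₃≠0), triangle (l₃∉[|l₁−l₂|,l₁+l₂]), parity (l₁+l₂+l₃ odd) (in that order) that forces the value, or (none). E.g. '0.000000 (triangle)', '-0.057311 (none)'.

0.274090 (none)

Rules hold: Σm=0, L=12 even, 5≤5≤7.
N = 3·13·11 = 429
Δ = 2!·0!·10!/13! = 1/858
Racah Σ t=1..1: t=1:−1/14400 = -1/14400
⇒ 3j(1 6 5; 0 0 0)² = 6/143, sgn +1
Racah Σ t=2..2: t=2:+1/161280 = 1/161280
⇒ 3j(1 6 5; -1 4 -3)² = 15/286, sgn +1
4πI² = N·(3j₀)²·(3jₘ)² = 135/143
I = +1·√(0.944056/4π) = 0.27409047
No selection rule forces the value: the integral is nonzero (none).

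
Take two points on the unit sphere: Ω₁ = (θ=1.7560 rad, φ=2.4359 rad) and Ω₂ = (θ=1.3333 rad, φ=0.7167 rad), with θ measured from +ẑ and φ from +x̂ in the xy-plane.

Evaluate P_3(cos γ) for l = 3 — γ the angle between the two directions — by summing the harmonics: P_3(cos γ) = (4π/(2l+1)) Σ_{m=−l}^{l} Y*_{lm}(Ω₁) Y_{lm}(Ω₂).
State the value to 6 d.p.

Expand P_3 via completeness: Σ_{m} conj(Y_{3,m}) at Ω₁ times Y_{3,m} at Ω₂ —
  m=-3: (0.205822, 0.338523) × (-0.209706, -0.320567) = (0.065357, -0.136970)  (running Σ = (0.065357, -0.136970))
  m=-2: (-0.028860, 0.179508) × (0.031109, -0.224993) = (0.039490, 0.012078)  (running Σ = (0.104847, -0.124893))
  m=-1: (0.200791, -0.171087) × (-0.171286, 0.149232) = (-0.008861, 0.059269)  (running Σ = (0.095986, -0.065623))
  m=0: (0.194506, -0.000000) × (-0.239093, 0.000000) = (-0.046505, 0.000000)  (running Σ = (0.049481, -0.065623))
  m=1: (-0.200791, -0.171087) × (0.171286, 0.149232) = (-0.008861, -0.059269)  (running Σ = (0.040620, -0.124893))
  m=2: (-0.028860, -0.179508) × (0.031109, 0.224993) = (0.039490, -0.012078)  (running Σ = (0.080111, -0.136970))
  m=3: (-0.205822, 0.338523) × (0.209706, -0.320567) = (0.065357, 0.136970)  (running Σ = (0.145468, 0.000000))
Total Σ_m = (0.145468, 0.000000). Multiply by 1.795196: (0.261143, 0.000000). P_3(cos γ) = 0.261143

0.261143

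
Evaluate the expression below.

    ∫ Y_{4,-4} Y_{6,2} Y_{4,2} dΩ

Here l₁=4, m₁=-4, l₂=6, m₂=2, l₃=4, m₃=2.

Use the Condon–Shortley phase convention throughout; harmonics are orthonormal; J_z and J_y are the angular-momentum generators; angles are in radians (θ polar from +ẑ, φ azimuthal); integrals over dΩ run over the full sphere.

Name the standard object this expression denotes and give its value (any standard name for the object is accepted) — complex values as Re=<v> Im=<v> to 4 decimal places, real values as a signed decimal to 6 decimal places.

This is a Gaunt coefficient — the integral of a triple product of spherical harmonics over the sphere.
Checks pass: Σm=0; 14 even; l₃=4∈[2,10].
(2·4+1)(2·6+1)(2·4+1) = 1053
Δ: 6! 2! 6! / 15! → 1/1261260
sum: t=2:+1/4608 t=3:−1/1296 t=4:+1/4608 = -7/20736
3j²(4 6 4; 0 0 0) = Δ·Π!·Σ² = 20/1287  (sign -1)
sum: t=6:+1/69120 = 1/69120
3j²(4 6 4; -4 2 2) = Δ·Π!·Σ² = 4/429  (sign +1)
combine: 4πI² = 1053·20/1287·4/429 = 240/1573
take √, sign -1: I = -0.11018851

Gaunt coefficient, -0.110189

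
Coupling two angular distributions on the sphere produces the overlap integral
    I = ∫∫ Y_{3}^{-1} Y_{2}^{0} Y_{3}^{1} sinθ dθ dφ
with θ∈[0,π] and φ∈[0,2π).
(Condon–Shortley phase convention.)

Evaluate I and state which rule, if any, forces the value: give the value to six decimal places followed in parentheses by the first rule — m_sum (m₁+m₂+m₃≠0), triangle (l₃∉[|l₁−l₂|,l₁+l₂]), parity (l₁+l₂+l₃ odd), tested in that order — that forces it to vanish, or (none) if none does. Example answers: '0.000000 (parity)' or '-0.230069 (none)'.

m-sum 0 ✓  L=8 even ✓  1≤3≤5 ✓
Π(2lᵢ+1) = 7×5×7 = 245
triangle coeff Δ(3,2,3) = 1/3780
Σ_t [0,2]: t=0:+1/24 t=1:−1/4 t=2:+1/24 = -1/6
(3j)²=4/105 [(3 2 3; 0 0 0)], sign=+1
Σ_t [0,2]: t=0:+1/96 t=1:−1/6 t=2:+1/16 = -3/32
(3j)²=3/140 [(3 2 3; -1 0 1)], sign=-1
⇒ 4πI² = 1/5
I = (-1)√(1/5/(4π)) = -0.12615663
No selection rule forces the value: the integral is nonzero (none).

-0.126157 (none)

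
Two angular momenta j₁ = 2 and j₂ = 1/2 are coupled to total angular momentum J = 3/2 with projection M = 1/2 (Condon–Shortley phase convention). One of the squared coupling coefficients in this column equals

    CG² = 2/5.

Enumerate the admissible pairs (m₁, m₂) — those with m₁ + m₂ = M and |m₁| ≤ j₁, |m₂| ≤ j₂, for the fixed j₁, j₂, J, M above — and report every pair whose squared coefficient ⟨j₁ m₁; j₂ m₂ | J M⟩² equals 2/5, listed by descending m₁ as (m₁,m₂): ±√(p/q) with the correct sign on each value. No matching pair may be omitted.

Admissible pairs with m₁+m₂ = M = 1/2: (0,1/2), (1,-1/2)
  (m₁,m₂)=(1,-1/2): CG² = 3/5, CG = +√(3/5)
  (m₁,m₂)=(0,1/2): CG² = 2/5, CG = −√(2/5)   ← matches the target
Pairs with CG² = 2/5: (0,1/2): −√(2/5)

(0,1/2): −√(2/5)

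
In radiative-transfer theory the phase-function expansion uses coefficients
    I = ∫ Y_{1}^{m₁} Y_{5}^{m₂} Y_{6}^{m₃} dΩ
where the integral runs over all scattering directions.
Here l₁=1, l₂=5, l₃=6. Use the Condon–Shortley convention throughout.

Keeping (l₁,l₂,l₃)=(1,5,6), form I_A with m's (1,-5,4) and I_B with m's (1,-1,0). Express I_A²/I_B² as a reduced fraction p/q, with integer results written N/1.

1/15

Shared (l₁,l₂,l₃)=(1,5,6): N and (l;000)² cancel in I_A²/I_B².
A: Δ = 0!·2!·10!/13! = 1/858; Racah Σ t=0..0: t=0:+1/7257600 = 1/7257600; ⇒ 3j(1 5 6; 1 -5 4)² = 1/858, sgn +1
B: Δ = 0!·2!·10!/13! = 1/858; Racah Σ t=0..0: t=0:+1/34560 = 1/34560; ⇒ 3j(1 5 6; 1 -1 0)² = 5/286, sgn +1
I_A²/I_B² = (1/858)/(5/286) = 1/15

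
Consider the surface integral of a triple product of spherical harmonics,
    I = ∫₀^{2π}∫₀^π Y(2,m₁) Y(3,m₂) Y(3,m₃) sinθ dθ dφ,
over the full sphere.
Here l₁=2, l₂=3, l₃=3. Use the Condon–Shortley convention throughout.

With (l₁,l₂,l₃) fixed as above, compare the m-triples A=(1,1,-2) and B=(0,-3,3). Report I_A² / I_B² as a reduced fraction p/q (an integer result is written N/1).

l's match ⇒ only the (l;m) 3-j factors differ between A and B.
A: triangle coeff Δ(2,3,3) = 1/3780; Σ_t [0,1]: t=0:+1/48 t=1:−1/12 = -1/16; (3j)²=1/28 [(2 3 3; 1 1 -2)], sign=+1
B: triangle coeff Δ(2,3,3) = 1/3780; Σ_t [0,0]: t=0:+1/96 = 1/96; (3j)²=5/84 [(2 3 3; 0 -3 3)], sign=+1
I_A²/I_B² = (1/28)/(5/84) = 3/5

3/5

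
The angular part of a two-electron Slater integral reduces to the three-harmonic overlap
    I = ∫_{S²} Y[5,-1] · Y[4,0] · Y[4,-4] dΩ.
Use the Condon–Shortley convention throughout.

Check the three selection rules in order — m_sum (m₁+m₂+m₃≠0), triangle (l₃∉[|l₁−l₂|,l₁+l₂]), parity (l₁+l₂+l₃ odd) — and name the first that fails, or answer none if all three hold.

m_sum

azimuthal sum: -1 + 0 − 4 = -5  ✗
1 ≤ 4 ≤ 9 (triangle on l)
L = 5 + 4 + 4 = 13 (odd)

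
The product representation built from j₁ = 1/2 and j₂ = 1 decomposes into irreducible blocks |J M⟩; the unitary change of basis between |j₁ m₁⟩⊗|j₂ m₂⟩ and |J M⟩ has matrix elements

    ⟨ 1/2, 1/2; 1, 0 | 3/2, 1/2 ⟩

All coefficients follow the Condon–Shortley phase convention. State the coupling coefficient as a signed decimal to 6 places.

√[4·0!1!2!/4! · 1!0!1!1!2!1!] = √(2/3)
  +(−1)^0/∏(0,0,0,1,1,1)! = 1  (running 1)
⟨..|..⟩ = √(2/3)·(1) = +0.816497

+√(2/3) = +0.816497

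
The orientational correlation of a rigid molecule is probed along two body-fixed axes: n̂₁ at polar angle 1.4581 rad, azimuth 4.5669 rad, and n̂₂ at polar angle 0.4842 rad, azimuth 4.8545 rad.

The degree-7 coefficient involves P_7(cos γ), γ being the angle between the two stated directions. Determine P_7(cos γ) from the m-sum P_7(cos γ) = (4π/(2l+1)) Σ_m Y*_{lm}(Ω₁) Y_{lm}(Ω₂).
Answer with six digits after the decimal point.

Summing Y*_{l m}(θ₁,φ₁)·Y_{l m}(θ₂,φ₂) over m ∈ [−7, 7]; prefactor 4π/(2·7+1) = 0.837758:
  m=-7: Y*=(0.407128, 0.250944)  Y=(-0.001986, -0.001290)  product (-0.000485, -0.001024)
  m=-6: Y*=(-0.130138, 0.155177)  Y=(-0.011086, 0.012687)  product (-0.000526, -0.003371)
  m=-5: Y*=(0.197495, 0.221823)  Y=(0.048038, 0.055826)  product (-0.002896, 0.021681)
  m=-4: Y*=(-0.190581, 0.125396)  Y=(0.184612, -0.117925)  product (-0.020396, 0.045624)
  m=-3: Y*=(0.100404, 0.215242)  Y=(-0.180176, -0.396697)  product (0.067295, -0.078611)
  m=-2: Y*=(-0.226863, 0.067940)  Y=(-0.477452, 0.139479)  product (0.098840, -0.064081)
  m=-1: Y*=(0.031018, 0.211692)  Y=(0.013530, 0.094568)  product (-0.019600, 0.005798)
  m=+0: Y*=(-0.239022, -0.000000)  Y=(-0.439902, 0.000000)  product (0.105146, 0.000000)
  m=+1: Y*=(-0.031018, 0.211692)  Y=(-0.013530, 0.094568)  product (-0.019600, -0.005798)
  m=+2: Y*=(-0.226863, -0.067940)  Y=(-0.477452, -0.139479)  product (0.098840, 0.064081)
  m=+3: Y*=(-0.100404, 0.215242)  Y=(0.180176, -0.396697)  product (0.067295, 0.078611)
  m=+4: Y*=(-0.190581, -0.125396)  Y=(0.184612, 0.117925)  product (-0.020396, -0.045624)
  m=+5: Y*=(-0.197495, 0.221823)  Y=(-0.048038, 0.055826)  product (-0.002896, -0.021681)
  m=+6: Y*=(-0.130138, -0.155177)  Y=(-0.011086, -0.012687)  product (-0.000526, 0.003371)
  m=+7: Y*=(-0.407128, 0.250944)  Y=(0.001986, -0.001290)  product (-0.000485, 0.001024)
Accumulated sum (0.349610, 0.000000); after 4π/(2l+1) scaling, (0.292889, 0.000000) ⇒ P_7 = 0.292889

0.292889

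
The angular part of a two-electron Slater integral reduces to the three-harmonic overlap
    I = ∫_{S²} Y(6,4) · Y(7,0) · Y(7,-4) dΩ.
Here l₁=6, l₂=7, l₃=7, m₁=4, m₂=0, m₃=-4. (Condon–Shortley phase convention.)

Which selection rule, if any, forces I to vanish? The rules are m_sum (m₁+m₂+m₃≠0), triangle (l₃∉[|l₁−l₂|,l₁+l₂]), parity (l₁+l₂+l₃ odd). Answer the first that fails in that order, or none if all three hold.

none

Σmᵢ = 0  ✓
l₃∈[|l₁−l₂|,l₁+l₂]=[1,13], have l₃=7  ✓
Σlᵢ = 20 ⇒ even  ✓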